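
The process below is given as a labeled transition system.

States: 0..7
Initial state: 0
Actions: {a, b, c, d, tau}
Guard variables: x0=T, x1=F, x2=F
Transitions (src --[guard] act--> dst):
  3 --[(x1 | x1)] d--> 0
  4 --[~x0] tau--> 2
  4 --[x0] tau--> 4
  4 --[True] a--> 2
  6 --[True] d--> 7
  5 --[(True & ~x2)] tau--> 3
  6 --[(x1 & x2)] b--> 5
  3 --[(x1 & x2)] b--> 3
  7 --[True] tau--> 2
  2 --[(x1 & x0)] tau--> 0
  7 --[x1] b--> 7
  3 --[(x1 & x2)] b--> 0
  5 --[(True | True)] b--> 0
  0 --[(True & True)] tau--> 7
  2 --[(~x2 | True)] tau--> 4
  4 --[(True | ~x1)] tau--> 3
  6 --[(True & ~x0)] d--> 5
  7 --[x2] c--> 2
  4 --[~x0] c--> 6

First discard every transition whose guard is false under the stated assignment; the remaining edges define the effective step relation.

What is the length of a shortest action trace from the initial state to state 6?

Answer: UNREACHABLE

Working:
BFS to 6:
  L0 = {0}
  L1 = {7}
  L2 = {2}
  L3 = {4}
  L4 = {3}
6 never appears.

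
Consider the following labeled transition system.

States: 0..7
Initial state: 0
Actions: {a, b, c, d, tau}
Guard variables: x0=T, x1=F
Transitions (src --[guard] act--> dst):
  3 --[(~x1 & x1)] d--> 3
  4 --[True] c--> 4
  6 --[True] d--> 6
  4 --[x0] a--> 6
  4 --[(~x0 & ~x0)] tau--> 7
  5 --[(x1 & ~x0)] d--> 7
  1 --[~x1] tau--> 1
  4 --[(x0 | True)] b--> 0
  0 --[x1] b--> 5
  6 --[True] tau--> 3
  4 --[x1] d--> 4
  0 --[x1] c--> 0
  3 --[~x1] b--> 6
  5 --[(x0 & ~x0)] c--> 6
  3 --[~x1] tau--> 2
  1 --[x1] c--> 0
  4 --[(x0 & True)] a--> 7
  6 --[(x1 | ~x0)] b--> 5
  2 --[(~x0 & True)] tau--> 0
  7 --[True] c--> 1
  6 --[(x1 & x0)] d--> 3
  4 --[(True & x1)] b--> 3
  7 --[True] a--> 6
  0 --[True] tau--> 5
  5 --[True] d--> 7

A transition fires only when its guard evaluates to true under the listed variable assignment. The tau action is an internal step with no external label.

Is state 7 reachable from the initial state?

Guard filter leaves 13 enabled edge(s).
L0 = {0}
L1 = {5}  now seen {0,5}
L2 = {7}  now seen {0,5,7}
L3 = {1,6}  now seen {0,1,5,6,7}
L4 = {3}  now seen {0,1,3,5,6,7}
L5 = {2}  now seen {0,1,2,3,5,6,7}
R = {0,1,2,3,5,6,7}
Path to 7: tau·d

Answer: REACHABLE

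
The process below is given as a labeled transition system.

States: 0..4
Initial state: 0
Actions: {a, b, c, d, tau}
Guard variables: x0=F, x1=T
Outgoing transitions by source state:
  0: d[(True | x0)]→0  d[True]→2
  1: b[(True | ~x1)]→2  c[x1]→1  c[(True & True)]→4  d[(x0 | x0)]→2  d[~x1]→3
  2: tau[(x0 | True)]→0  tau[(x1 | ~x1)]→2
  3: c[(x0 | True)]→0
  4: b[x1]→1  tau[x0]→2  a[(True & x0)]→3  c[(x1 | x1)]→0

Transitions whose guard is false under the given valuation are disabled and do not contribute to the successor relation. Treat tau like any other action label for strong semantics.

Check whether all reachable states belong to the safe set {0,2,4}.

Answer: INVARIANT HOLDS

Working:
Inv-set: {0,2,4}
Reachable = {0,2}
  0: safe
  2: safe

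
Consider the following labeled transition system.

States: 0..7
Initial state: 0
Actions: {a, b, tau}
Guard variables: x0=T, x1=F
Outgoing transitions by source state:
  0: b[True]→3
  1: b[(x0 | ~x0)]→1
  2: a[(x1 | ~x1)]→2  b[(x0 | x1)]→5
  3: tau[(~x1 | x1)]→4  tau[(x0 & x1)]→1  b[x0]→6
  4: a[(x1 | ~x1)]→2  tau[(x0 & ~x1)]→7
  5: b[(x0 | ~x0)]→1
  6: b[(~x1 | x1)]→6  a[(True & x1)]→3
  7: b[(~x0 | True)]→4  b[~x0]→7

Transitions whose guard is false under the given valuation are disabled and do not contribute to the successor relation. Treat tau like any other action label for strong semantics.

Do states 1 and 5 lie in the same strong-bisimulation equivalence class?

Compute ~ classes (split until stable):
  π0 = {{0,1,2,3,4,5,6,7}}
  π1 = {{0,1,5,6,7},{2},{3},{4}}
  π2 = {{0},{1,5,6},{2},{3},{4},{7}}
Fixed point at round 3; 6 class(es).
[1]={1,5,6}  [5]={1,5,6}

Answer: BISIMILAR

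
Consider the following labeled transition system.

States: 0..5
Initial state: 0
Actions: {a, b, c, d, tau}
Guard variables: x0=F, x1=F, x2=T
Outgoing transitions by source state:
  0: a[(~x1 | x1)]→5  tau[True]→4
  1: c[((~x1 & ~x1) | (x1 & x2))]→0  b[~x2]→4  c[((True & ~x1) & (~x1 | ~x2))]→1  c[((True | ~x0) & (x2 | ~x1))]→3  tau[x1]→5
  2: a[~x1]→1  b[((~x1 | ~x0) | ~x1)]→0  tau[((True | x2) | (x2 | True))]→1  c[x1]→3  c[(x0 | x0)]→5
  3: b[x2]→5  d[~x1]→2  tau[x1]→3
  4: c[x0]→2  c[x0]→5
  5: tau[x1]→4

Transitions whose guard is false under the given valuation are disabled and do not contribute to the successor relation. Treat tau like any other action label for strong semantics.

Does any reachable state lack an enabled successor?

Answer: DEADLOCK at state 4

Trace:
Reach set: {0,4,5}
  0: a→5  tau→4  [2 exit(s)]
  4: ∅  [deadlock]
  5: ∅  [deadlock]
trace reaching 4: tau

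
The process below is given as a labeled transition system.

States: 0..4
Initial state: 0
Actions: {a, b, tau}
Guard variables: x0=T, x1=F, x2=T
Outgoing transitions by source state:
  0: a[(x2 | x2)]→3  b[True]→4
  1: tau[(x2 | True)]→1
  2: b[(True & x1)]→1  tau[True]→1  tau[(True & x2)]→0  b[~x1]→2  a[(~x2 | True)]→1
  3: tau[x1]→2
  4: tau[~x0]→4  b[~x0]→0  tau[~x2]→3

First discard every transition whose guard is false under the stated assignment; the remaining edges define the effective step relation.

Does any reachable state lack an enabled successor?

Reach set: {0,3,4}
  0: a→3  b→4  [2 exit(s)]
  3: ∅  [no exit]
  4: ∅  [no exit]
witness 3: a

Answer: DEADLOCK at state 3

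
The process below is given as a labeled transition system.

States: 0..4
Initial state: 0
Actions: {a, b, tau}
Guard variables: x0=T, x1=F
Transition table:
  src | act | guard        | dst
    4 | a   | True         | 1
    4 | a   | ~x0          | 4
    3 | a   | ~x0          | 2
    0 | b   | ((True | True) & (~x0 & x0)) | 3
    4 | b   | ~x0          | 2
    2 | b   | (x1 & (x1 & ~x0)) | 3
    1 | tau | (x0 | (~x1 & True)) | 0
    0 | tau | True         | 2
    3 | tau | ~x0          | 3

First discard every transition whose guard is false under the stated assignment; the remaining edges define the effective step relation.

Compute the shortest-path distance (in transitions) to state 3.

Layered search for 3:
  depth 0: {0}
  depth 1: {2}
3 never appears.

Answer: UNREACHABLE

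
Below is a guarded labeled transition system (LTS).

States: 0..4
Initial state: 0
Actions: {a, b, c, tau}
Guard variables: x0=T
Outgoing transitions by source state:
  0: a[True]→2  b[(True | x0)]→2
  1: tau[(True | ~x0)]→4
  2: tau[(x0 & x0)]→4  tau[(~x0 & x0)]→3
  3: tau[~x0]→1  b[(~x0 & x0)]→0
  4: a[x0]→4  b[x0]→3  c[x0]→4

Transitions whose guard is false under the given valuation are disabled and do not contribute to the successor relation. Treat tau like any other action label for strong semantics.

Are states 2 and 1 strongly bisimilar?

Answer: BISIMILAR

Trace:
Compute ~ classes (split until stable):
  round 0: {{0,1,2,3,4}}
  round 1: {{0},{1,2},{3},{4}}
4 equivalence class(es) (converged in 2)
2∈{1,2}, 1∈{1,2}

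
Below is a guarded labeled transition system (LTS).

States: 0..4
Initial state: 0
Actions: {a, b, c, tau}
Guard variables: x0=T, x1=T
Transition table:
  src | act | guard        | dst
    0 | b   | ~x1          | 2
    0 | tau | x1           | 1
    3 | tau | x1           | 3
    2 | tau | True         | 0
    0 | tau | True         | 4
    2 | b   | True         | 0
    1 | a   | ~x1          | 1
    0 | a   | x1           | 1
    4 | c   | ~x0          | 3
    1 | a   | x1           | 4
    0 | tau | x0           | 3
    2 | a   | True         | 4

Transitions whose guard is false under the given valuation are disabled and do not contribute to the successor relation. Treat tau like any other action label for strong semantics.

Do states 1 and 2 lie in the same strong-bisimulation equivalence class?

Bisimulation quotient by refinement:
  π0 = {{0,1,2,3,4}}
  π1 = {{0},{1},{2},{3},{4}}
Fixed point at round 2; 5 class(es).
class of 1: {1}; class of 2: {2}

Answer: NOT BISIMILAR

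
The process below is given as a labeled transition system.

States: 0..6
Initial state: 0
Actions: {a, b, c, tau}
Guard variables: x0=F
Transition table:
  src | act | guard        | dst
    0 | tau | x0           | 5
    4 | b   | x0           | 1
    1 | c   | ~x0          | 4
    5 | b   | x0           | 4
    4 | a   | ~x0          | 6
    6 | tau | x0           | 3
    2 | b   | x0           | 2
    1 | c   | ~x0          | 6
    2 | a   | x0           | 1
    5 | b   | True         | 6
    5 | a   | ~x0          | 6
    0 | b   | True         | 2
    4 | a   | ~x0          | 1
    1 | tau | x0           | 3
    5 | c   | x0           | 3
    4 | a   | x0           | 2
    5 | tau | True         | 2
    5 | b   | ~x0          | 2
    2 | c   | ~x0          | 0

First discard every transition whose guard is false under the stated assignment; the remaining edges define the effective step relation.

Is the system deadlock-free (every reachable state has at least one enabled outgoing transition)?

Reachable = {0,2}
  0: b→2  [1 exit(s)]
  2: c→0  [1 exit(s)]

Answer: DEADLOCK-FREE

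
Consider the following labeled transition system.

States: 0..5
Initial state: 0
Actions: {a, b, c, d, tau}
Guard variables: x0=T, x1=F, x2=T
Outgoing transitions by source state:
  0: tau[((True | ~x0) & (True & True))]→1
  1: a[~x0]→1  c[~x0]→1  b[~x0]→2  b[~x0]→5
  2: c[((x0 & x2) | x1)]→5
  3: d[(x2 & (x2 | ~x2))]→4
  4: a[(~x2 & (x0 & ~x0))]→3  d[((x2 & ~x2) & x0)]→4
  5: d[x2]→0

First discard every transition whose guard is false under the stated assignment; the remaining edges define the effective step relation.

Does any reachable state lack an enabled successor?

Answer: DEADLOCK at state 1

Analysis:
Reach set: {0,1}
  0: tau→1  [1 out]
  1: ∅  [STUCK]
Path to 1: tau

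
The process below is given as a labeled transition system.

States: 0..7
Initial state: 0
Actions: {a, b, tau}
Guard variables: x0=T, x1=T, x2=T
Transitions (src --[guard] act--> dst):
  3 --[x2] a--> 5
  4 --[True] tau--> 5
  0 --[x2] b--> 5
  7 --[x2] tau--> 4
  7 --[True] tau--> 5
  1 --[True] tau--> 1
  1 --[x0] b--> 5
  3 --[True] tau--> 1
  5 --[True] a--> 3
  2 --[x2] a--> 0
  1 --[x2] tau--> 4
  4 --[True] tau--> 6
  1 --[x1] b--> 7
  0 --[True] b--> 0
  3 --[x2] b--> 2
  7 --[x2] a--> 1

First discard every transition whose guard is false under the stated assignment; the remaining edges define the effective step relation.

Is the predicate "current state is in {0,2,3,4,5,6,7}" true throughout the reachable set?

Answer: INVARIANT VIOLATED at state 1

Analysis:
Allowed set {0,2,3,4,5,6,7}
Reachable = {0,1,2,3,4,5,6,7}
  0: ✓
  1: outside
  2: ✓
  3: ✓
  4: ✓
  5: ✓
  6: ✓
  7: ✓
reach 1 via b·a·tau — violates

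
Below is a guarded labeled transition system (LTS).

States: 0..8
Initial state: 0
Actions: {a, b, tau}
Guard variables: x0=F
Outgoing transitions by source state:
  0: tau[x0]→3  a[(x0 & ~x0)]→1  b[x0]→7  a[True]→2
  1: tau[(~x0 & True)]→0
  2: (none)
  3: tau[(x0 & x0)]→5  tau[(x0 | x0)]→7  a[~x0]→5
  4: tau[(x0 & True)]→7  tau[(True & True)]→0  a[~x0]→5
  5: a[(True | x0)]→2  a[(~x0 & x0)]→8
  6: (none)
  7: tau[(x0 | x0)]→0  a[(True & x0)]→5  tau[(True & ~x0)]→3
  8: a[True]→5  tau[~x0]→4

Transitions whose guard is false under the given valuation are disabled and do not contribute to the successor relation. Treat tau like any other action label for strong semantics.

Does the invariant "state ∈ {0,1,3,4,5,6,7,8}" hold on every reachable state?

Answer: INVARIANT VIOLATED at state 2

Analysis:
Allowed set {0,1,3,4,5,6,7,8}
Reach set: {0,2}
  0: ok
  2: outside
counterexample path to 2: a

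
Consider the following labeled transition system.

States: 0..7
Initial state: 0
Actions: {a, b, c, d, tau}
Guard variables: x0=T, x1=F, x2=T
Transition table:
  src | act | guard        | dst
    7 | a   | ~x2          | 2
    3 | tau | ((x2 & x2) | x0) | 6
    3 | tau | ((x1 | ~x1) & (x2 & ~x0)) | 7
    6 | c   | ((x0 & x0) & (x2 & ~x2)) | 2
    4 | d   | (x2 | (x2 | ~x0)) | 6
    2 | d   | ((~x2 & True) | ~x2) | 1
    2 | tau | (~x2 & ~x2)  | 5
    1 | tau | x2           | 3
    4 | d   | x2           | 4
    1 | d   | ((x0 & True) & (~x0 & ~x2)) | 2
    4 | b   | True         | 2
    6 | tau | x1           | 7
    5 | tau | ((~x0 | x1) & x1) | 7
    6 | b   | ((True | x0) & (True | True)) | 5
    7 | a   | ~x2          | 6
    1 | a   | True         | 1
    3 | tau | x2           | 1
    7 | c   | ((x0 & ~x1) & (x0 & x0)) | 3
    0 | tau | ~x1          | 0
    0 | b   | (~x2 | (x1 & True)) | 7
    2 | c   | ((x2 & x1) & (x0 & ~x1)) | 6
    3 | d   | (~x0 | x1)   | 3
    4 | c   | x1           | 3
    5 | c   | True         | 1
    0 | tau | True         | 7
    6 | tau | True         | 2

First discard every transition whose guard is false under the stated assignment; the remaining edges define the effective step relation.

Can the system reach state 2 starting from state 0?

13 transition(s) survive guard evaluation.
L0 = {0}
L1 = {7}  cumulative {0,7}
L2 = {3}  cumulative {0,3,7}
L3 = {1,6}  cumulative {0,1,3,6,7}
L4 = {2,5}  cumulative {0,1,2,3,5,6,7}
Reach set: {0,1,2,3,5,6,7}
Path to 2: tau·c·tau·tau

Answer: REACHABLE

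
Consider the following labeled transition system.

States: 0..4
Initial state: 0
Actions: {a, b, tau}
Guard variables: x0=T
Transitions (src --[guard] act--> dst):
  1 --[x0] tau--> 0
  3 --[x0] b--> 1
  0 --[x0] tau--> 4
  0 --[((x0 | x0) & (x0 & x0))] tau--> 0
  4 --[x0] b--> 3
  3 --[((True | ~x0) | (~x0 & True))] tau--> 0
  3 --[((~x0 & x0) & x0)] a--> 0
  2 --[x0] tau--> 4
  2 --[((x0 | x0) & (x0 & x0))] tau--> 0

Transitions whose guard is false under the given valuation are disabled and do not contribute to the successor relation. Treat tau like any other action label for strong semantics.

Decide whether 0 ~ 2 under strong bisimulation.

Answer: BISIMILAR

Working:
Refine partition for ~:
  π0 = {{0,1,2,3,4}}
  π1 = {{0,1,2},{3},{4}}
  π2 = {{0,2},{1},{3},{4}}
4 equivalence class(es) (converged in 3)
0∈{0,2}, 2∈{0,2}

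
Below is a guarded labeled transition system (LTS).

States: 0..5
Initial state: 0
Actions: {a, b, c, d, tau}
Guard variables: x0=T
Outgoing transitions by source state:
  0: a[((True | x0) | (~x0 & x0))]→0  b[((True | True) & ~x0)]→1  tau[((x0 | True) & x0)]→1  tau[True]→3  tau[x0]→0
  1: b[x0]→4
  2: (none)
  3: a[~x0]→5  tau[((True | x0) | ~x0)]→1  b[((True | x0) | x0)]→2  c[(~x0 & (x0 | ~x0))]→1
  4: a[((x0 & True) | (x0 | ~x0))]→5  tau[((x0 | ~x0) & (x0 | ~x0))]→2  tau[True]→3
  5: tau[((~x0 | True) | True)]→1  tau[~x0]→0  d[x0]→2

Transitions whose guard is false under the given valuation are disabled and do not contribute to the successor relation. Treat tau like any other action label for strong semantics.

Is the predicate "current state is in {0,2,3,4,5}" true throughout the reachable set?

Allowed set {0,2,3,4,5}
Reach set: {0,1,2,3,4,5}
  0: ✓
  1: ✗ unsafe
  2: ✓
  3: ✓
  4: ✓
  5: ✓
counterexample path to 1: tau

Answer: INVARIANT VIOLATED at state 1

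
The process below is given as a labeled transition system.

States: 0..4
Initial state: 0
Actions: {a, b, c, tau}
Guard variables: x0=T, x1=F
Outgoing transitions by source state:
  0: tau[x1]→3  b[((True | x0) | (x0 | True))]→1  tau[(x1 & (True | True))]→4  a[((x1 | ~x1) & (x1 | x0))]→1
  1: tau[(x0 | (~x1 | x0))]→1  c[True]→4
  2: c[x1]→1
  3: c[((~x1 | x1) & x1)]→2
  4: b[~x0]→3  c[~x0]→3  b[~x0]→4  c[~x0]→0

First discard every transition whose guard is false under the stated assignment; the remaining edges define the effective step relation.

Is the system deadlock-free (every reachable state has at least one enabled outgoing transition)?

R = {0,1,4}
  0: a→1  b→1  [deg 2]
  1: c→4  tau→1  [deg 2]
  4: ∅  [deadlock]
Path to 4: b·c

Answer: DEADLOCK at state 4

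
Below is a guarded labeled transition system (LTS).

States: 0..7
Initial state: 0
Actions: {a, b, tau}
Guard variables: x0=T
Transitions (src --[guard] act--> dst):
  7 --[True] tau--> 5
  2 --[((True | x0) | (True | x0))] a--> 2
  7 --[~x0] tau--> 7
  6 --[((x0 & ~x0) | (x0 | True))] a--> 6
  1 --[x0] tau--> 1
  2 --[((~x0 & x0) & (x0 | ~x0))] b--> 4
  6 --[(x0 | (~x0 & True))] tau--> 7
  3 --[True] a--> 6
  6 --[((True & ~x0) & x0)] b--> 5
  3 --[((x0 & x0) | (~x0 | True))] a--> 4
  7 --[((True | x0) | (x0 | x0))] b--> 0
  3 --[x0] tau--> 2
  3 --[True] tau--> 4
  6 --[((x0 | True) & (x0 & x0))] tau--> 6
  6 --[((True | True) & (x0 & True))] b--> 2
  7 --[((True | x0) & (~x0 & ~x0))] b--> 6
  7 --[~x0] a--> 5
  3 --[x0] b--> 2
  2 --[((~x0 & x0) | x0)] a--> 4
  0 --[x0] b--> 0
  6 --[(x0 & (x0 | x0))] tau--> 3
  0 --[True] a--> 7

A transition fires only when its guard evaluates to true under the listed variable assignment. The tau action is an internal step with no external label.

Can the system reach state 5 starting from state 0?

Guard filter leaves 17 enabled edge(s).
depth 0: {0}
depth 1: {7}  cumulative {0,7}
depth 2: {5}  cumulative {0,5,7}
Reachable = {0,5,7}
Path to 5: a·tau

Answer: REACHABLE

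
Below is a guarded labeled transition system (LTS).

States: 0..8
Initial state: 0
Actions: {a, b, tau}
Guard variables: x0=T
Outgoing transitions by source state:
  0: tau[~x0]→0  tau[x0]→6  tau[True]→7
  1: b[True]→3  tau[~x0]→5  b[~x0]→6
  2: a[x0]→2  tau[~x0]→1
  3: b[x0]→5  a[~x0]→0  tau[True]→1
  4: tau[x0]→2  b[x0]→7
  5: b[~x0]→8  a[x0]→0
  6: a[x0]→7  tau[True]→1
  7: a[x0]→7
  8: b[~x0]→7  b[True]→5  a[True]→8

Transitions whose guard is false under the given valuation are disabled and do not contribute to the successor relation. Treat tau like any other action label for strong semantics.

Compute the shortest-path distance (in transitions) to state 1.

Answer: 2

Analysis:
Breadth-first toward 1:
  L0 = {0}
  L1 = {6,7}
  L2 = {1}
1 enters at depth 2; path tau·tau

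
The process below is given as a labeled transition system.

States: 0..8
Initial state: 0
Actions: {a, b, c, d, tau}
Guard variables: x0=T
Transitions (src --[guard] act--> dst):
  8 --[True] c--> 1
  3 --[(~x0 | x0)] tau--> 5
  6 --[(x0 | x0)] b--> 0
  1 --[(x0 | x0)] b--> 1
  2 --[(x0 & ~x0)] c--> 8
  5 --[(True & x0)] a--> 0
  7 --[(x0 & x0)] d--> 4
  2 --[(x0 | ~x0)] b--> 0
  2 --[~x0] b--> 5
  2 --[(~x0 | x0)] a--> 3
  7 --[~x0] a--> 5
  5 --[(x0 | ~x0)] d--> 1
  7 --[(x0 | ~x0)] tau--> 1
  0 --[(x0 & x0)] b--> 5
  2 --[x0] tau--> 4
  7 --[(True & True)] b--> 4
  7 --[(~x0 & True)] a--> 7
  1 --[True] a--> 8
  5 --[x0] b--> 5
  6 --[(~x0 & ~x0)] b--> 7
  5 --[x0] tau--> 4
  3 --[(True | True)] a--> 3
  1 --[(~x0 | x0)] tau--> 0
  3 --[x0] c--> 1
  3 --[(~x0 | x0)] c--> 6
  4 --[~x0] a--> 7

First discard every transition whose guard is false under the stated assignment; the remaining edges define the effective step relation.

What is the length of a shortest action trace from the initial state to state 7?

Answer: UNREACHABLE

Working:
Layered search for 7:
  depth 0: {0}
  depth 1: {5}
  depth 2: {1,4}
  depth 3: {8}
7 never appears.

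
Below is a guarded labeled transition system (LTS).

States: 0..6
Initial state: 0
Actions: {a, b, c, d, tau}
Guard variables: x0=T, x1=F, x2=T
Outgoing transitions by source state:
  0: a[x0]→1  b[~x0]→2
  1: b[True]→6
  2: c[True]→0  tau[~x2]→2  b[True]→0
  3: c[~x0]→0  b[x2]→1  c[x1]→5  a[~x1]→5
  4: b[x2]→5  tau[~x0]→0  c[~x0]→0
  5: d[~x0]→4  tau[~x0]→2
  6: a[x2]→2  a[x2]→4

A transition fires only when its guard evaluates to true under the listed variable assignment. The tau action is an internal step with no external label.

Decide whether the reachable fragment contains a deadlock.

Answer: DEADLOCK at state 5

Analysis:
Reach set: {0,1,2,4,5,6}
  0: a→1  [deg 1]
  1: b→6  [deg 1]
  2: b→0  c→0  [deg 2]
  4: b→5  [deg 1]
  5: ∅  [STUCK]
  6: a→2  a→4  [deg 2]
Path to 5: a·b·a·b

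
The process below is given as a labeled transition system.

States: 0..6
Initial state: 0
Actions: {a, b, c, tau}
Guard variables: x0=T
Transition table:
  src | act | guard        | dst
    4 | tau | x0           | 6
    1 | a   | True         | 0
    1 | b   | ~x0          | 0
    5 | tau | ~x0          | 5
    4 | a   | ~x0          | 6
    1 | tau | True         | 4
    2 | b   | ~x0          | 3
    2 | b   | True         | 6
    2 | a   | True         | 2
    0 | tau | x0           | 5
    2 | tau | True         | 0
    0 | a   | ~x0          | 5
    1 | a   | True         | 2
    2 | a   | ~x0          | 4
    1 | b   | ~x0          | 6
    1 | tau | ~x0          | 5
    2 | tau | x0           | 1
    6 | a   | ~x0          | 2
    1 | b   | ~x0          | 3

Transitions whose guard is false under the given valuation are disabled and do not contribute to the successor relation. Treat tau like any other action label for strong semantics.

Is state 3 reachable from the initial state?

9 transition(s) survive guard evaluation.
L0 = {0}
L1 = {5}  total {0,5}
R = {0,5}

Answer: UNREACHABLE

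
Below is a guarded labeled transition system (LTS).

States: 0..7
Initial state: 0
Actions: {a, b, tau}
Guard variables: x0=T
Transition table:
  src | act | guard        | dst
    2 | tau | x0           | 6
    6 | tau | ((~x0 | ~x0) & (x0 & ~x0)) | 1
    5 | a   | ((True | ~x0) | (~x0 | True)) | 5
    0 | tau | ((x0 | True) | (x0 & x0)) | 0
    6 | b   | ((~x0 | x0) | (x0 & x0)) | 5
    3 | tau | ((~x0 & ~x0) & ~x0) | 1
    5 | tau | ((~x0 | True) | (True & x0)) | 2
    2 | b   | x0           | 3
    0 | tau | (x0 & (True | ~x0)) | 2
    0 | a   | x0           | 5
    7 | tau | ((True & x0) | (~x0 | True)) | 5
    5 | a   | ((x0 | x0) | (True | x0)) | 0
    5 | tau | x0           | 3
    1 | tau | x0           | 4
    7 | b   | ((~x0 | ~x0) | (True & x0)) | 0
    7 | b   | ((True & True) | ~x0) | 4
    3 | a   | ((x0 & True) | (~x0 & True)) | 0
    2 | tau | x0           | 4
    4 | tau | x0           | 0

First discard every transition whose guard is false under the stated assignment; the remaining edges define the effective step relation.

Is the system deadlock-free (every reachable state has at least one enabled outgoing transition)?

Answer: DEADLOCK-FREE

Analysis:
R = {0,2,3,4,5,6}
  0: a→5  tau→0  tau→2  [3 out]
  2: b→3  tau→4  tau→6  [3 out]
  3: a→0  [1 out]
  4: tau→0  [1 out]
  5: a→0  a→5  tau→2  tau→3  [4 out]
  6: b→5  [1 out]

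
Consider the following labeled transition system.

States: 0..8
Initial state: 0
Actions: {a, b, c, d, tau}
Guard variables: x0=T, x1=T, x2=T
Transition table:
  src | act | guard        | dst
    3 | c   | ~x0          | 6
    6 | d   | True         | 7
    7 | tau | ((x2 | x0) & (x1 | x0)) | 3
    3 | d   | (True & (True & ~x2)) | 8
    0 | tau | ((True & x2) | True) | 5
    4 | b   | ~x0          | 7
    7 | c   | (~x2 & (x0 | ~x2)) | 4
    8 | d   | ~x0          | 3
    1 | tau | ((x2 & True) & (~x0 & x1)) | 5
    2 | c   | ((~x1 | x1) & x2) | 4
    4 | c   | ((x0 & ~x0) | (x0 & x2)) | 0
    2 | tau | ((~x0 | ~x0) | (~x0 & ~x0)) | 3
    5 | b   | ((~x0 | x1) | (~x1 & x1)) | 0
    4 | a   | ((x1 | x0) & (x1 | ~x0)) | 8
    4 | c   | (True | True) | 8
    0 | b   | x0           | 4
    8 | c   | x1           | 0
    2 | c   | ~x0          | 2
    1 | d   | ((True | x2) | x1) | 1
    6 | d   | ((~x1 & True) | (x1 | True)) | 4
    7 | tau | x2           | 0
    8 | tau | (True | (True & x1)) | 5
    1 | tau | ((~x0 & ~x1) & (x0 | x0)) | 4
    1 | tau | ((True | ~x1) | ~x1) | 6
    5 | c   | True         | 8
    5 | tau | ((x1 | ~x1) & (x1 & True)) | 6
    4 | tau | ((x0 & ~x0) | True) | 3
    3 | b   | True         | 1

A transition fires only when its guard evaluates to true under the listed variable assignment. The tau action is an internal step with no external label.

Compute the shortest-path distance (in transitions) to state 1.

Answer: 3

Trace:
Layered search for 1:
  depth 0: {0}
  depth 1: {4,5}
  depth 2: {3,6,8}
  depth 3: {1,7}
1 enters at depth 3; path b·tau·b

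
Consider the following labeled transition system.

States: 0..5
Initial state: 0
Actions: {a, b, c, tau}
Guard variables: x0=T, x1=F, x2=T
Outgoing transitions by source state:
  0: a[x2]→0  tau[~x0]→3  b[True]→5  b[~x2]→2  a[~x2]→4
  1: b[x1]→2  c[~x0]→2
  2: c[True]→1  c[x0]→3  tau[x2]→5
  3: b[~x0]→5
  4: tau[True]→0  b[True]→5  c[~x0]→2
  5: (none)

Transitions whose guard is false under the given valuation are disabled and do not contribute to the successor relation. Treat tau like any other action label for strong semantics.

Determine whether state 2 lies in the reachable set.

Answer: UNREACHABLE

Analysis:
7 transition(s) survive guard evaluation.
L0 = {0}
L1 = {5}  total {0,5}
Reach set: {0,5}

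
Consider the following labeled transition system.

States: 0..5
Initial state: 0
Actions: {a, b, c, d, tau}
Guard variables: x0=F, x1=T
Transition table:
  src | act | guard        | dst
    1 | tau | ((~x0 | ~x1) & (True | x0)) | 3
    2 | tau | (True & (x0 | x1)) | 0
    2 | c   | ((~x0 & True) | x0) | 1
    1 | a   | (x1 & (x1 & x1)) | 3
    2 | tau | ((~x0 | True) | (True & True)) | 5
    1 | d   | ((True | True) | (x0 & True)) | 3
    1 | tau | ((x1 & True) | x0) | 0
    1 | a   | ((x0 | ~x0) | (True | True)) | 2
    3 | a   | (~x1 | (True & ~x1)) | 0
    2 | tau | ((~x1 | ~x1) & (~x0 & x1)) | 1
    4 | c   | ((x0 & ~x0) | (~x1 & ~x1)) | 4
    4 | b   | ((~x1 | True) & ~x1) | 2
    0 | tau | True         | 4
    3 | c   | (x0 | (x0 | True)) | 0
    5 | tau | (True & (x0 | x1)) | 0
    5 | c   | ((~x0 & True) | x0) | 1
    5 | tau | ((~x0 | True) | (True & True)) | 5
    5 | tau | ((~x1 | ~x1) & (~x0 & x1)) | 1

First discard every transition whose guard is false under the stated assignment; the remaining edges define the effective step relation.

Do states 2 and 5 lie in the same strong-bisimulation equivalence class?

Answer: BISIMILAR

Working:
Bisimulation quotient by refinement:
  round 0: {{0,1,2,3,4,5}}
  round 1: {{0},{1},{2,5},{3},{4}}
5 equivalence class(es) (converged in 2)
class of 2: {2,5}; class of 5: {2,5}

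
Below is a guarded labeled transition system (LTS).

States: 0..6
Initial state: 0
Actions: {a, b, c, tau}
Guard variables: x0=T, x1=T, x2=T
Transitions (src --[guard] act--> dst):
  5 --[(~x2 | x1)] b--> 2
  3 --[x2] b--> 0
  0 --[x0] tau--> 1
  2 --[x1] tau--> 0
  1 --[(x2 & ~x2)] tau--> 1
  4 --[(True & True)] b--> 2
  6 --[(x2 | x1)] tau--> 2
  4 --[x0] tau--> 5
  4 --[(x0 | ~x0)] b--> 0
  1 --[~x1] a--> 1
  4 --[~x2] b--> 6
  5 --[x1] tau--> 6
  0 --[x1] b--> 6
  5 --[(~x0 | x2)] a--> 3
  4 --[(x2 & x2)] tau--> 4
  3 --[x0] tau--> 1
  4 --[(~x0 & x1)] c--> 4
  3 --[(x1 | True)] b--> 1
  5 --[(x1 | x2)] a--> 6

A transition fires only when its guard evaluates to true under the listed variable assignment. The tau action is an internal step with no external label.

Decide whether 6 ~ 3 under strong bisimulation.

Refine partition for ~:
  round 0: {{0,1,2,3,4,5,6}}
  round 1: {{0,3,4},{1},{2,6},{5}}
  round 2: {{0},{1},{2},{3},{4},{5},{6}}
7 equivalence class(es) (converged in 3)
[6]={6}  [3]={3}

Answer: NOT BISIMILAR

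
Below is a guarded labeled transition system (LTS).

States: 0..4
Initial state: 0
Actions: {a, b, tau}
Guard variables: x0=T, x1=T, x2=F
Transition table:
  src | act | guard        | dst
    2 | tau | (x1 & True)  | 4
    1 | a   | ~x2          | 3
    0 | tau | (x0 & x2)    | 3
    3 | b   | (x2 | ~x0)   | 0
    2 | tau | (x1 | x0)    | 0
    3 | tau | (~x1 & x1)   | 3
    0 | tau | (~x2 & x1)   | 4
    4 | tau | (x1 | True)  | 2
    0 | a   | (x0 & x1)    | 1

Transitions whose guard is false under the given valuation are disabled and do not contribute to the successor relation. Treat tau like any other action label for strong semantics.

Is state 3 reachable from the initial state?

Answer: REACHABLE

Analysis:
Guard filter leaves 6 enabled edge(s).
depth 0: {0}
depth 1: {1,4}  cumulative {0,1,4}
depth 2: {2,3}  cumulative {0,1,2,3,4}
Reachable = {0,1,2,3,4}
witness 3: a·a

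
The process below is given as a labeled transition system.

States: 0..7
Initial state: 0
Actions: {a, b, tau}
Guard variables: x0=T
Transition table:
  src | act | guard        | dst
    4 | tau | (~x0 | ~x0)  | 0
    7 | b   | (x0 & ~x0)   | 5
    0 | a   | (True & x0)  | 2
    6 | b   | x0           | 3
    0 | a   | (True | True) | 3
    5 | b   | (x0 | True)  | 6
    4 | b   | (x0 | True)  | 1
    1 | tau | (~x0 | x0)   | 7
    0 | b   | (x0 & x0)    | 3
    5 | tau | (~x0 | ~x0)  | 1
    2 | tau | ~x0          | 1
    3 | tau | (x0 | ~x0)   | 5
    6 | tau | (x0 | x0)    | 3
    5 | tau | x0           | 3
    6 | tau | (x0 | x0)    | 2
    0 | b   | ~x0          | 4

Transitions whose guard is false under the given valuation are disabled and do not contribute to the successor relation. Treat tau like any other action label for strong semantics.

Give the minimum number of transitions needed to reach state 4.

Answer: UNREACHABLE

Trace:
Layered search for 4:
  depth 0: {0}
  depth 1: {2,3}
  depth 2: {5}
  depth 3: {6}
4 never appears.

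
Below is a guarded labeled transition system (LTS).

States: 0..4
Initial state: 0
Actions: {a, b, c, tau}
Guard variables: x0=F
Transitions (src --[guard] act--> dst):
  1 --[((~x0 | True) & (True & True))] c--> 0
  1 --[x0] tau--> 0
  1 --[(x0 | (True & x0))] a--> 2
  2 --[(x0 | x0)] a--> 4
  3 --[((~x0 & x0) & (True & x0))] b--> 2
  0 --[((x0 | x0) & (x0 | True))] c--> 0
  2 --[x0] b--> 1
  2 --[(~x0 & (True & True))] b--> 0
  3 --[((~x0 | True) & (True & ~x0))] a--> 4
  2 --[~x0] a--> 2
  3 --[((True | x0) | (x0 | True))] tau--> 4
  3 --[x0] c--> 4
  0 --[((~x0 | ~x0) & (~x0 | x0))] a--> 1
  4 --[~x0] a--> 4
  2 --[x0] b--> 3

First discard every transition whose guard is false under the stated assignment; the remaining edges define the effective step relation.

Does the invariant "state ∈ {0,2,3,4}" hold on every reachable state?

Safe = {0,2,3,4}
R = {0,1}
  0: ✓
  1: outside
witness against invariant: a → 1

Answer: INVARIANT VIOLATED at state 1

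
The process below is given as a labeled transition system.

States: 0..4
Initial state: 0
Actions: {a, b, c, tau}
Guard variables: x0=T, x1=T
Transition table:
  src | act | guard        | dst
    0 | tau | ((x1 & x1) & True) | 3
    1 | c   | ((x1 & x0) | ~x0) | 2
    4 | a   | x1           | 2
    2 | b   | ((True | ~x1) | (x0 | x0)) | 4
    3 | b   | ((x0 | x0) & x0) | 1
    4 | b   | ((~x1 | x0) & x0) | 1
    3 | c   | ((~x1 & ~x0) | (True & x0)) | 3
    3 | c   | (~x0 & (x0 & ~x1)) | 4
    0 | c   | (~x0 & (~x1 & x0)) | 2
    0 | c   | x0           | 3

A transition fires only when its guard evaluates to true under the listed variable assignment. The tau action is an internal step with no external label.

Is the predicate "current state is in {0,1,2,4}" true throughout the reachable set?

Inv-set: {0,1,2,4}
Reach set: {0,1,2,3,4}
  0: safe
  1: safe
  2: safe
  3: VIOLATES
  4: safe
witness against invariant: tau → 3

Answer: INVARIANT VIOLATED at state 3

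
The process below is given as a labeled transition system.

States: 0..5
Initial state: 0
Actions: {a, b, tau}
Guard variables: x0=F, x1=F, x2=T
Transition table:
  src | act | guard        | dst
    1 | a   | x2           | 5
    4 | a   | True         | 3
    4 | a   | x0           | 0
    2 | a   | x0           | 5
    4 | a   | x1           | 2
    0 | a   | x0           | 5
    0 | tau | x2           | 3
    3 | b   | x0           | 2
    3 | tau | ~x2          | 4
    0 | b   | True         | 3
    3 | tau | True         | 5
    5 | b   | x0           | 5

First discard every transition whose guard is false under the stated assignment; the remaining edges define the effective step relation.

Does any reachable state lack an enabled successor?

Reachable = {0,3,5}
  0: b→3  tau→3  [2 exit(s)]
  3: tau→5  [1 exit(s)]
  5: ∅  [STUCK]
Path to 5: tau·tau

Answer: DEADLOCK at state 5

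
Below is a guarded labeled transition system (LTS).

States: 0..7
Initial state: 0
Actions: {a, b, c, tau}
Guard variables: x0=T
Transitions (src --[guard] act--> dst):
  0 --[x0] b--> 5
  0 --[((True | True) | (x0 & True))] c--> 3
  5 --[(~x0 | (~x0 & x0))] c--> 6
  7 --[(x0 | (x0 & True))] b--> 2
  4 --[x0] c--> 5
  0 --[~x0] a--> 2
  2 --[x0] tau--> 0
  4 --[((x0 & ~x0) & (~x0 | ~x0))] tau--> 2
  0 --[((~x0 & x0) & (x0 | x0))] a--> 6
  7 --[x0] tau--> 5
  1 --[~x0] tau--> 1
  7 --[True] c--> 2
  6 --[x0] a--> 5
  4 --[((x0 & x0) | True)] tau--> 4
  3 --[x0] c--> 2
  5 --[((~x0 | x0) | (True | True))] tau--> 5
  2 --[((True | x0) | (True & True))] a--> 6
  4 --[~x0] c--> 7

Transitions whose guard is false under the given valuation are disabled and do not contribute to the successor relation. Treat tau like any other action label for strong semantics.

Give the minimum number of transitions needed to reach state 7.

Answer: UNREACHABLE

Analysis:
Layered search for 7:
  depth 0: {0}
  depth 1: {3,5}
  depth 2: {2}
  depth 3: {6}
7 never appears.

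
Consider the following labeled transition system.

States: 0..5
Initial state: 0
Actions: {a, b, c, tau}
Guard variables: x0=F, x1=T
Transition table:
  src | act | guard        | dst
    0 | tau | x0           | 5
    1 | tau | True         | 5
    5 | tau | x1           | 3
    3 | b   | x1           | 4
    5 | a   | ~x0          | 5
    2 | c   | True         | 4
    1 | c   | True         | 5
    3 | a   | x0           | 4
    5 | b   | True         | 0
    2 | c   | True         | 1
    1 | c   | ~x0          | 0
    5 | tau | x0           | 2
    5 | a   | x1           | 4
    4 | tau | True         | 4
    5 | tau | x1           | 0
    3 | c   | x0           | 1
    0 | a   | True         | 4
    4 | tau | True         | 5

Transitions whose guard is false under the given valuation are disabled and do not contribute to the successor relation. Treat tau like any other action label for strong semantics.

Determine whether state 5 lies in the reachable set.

14 transition(s) survive guard evaluation.
L0 = {0}
L1 = {4}  cumulative {0,4}
L2 = {5}  cumulative {0,4,5}
L3 = {3}  cumulative {0,3,4,5}
R = {0,3,4,5}
Path to 5: a·tau

Answer: REACHABLE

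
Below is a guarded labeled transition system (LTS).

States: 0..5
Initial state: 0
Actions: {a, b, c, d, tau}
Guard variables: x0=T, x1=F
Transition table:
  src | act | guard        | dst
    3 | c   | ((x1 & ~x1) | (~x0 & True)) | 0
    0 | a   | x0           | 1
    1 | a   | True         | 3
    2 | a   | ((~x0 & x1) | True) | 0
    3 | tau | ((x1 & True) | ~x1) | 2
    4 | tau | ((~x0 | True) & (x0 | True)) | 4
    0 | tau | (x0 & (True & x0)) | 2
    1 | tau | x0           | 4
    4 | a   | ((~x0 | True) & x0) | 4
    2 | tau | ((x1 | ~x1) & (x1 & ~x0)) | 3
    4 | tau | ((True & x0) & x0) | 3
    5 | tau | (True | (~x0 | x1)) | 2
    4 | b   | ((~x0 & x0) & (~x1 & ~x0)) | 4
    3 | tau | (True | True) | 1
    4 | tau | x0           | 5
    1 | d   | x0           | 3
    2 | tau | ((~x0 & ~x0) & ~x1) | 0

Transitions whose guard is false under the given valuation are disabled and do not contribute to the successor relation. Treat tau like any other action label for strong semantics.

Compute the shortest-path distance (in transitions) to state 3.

Answer: 2

Trace:
Layered search for 3:
  Layer 0: {0}
  Layer 1: {1,2}
  Layer 2: {3,4}
3 enters at depth 2; path a·a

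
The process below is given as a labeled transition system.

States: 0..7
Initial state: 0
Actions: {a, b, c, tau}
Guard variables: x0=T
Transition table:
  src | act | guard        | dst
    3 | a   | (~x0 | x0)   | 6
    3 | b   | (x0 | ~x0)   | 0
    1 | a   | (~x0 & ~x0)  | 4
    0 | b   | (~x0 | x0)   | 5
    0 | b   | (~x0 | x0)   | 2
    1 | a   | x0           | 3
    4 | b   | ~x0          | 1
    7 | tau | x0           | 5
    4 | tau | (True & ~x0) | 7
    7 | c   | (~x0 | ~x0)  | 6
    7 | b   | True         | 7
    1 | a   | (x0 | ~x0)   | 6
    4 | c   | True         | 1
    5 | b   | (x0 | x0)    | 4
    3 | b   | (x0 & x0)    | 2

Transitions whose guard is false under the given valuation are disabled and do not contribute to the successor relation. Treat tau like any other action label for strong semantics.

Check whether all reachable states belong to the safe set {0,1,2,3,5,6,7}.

Answer: INVARIANT VIOLATED at state 4

Analysis:
Allowed set {0,1,2,3,5,6,7}
Reachable = {0,1,2,3,4,5,6}
  0: ✓
  1: ✓
  2: ✓
  3: ✓
  4: outside
  5: ✓
  6: ✓
witness against invariant: b·b → 4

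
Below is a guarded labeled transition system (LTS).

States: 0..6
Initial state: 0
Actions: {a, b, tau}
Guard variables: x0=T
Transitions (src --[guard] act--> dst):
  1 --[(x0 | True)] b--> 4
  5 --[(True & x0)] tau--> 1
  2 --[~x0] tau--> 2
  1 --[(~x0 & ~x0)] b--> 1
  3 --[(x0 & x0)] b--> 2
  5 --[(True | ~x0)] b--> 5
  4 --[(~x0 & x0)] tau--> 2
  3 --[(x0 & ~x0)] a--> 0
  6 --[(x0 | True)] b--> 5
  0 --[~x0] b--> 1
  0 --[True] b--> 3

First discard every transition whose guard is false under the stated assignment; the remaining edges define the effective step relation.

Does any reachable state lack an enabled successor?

R = {0,2,3}
  0: b→3  [1 exit(s)]
  2: ∅  [no exit]
  3: b→2  [1 exit(s)]
Path to 2: b·b

Answer: DEADLOCK at state 2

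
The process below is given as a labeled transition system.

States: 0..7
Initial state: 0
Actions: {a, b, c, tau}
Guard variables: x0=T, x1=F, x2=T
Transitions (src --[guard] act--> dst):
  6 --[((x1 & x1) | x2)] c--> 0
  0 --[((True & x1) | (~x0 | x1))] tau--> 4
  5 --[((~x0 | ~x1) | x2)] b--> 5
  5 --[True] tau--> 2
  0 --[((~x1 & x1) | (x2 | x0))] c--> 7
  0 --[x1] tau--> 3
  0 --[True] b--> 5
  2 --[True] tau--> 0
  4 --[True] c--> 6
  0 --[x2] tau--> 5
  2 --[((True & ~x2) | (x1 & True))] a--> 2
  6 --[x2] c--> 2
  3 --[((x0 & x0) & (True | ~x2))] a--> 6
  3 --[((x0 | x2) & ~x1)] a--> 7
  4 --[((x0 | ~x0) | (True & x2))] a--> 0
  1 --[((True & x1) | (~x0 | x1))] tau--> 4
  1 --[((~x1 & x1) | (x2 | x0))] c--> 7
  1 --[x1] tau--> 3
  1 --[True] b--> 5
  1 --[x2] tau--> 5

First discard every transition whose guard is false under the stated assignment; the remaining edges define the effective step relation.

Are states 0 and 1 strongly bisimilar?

Refine partition for ~:
  π0 = {{0,1,2,3,4,5,6,7}}
  π1 = {{0,1},{2},{3},{4},{5},{6},{7}}
Fixed point at round 2; 7 class(es).
[0]={0,1}  [1]={0,1}

Answer: BISIMILAR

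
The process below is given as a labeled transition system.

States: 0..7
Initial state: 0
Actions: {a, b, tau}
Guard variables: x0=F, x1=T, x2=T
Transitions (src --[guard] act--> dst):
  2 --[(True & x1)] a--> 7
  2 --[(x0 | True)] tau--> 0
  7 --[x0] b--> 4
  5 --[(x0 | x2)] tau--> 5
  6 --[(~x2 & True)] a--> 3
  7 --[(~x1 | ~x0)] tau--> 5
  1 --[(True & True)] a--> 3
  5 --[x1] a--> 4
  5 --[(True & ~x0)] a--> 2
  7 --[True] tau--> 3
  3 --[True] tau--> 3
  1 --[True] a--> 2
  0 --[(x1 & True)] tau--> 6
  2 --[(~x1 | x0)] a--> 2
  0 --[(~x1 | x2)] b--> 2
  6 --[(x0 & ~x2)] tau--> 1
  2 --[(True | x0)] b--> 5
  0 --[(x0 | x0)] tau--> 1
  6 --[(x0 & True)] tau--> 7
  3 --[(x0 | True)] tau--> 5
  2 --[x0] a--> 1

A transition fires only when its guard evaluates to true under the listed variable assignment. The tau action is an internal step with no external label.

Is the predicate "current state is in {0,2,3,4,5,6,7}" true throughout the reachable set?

Answer: INVARIANT HOLDS

Analysis:
Safe = {0,2,3,4,5,6,7}
R = {0,2,3,4,5,6,7}
  0: safe
  2: safe
  3: safe
  4: safe
  5: safe
  6: safe
  7: safe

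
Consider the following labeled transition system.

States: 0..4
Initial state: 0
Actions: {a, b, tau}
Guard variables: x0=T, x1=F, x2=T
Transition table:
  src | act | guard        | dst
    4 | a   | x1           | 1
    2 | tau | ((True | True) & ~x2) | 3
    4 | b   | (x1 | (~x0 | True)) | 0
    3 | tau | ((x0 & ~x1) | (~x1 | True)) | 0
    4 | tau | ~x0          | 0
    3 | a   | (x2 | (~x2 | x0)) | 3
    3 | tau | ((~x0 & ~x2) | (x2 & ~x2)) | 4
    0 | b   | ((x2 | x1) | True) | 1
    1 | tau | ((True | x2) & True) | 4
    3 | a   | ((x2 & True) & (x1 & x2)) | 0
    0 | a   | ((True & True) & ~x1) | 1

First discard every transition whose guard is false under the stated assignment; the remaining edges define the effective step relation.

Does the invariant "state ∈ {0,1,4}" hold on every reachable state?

Answer: INVARIANT HOLDS

Working:
Safe = {0,1,4}
R = {0,1,4}
  0: ✓
  1: ✓
  4: ✓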